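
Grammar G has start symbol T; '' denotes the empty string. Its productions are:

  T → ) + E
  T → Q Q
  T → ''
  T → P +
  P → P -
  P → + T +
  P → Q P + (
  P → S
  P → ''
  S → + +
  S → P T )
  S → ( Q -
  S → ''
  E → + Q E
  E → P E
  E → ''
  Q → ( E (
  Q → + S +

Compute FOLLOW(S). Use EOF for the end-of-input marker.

In P → S: S is at the end, add FOLLOW(P) = { EOF, (, ), +, - }.
In Q → + S +: add FIRST(+) = { + }.
Union: FOLLOW(S) = { EOF, (, ), +, - }.

{ EOF, (, ), +, - }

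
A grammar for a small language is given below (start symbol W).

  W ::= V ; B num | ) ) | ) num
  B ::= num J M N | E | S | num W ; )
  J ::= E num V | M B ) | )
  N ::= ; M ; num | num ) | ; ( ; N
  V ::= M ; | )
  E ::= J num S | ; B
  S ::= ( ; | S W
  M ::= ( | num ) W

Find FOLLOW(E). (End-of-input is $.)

{ ), num }

In B ::= E: E is at the end, add FOLLOW(B) = { ), num }.
In J ::= E num V: add FIRST(num V) = { num }.
Union: FOLLOW(E) = { ), num }.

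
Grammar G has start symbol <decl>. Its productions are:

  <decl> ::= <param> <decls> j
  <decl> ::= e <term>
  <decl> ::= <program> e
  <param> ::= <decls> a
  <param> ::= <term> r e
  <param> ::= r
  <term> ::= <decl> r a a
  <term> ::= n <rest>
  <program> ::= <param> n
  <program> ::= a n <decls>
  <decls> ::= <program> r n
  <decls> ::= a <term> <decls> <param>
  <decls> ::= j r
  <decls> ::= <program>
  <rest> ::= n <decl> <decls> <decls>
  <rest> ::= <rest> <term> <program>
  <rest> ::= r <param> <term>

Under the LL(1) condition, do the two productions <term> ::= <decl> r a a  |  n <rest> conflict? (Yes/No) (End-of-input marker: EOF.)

FIRST(<decl> r a a) = { a, e, j, n, r } and FIRST(n <rest>) = { n }.
Both contain n, so the two alternatives are not disjoint — LL(1) conflict.

Yes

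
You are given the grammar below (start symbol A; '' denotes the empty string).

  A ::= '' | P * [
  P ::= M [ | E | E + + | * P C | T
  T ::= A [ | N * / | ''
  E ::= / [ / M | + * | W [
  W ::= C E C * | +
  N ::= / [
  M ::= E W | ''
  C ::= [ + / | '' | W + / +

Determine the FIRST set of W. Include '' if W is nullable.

{ +, /, [ }

From W ::= C E C *: C nullable, take FIRST(C) ∪ FIRST(E) = { +, /, [ }.
W ::= + contributes {+}.
Union: FIRST(W) = { +, /, [ }.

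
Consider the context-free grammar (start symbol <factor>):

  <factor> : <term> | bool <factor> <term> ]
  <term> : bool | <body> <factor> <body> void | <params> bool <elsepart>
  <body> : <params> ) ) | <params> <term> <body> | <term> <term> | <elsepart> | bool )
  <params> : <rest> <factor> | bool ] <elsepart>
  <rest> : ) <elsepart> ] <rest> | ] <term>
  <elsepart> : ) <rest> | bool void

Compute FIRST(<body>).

{ ), ], bool }

From <body> : <params> ) ): add FIRST(<params>) = { ), ], bool }.
From <body> : <params> <term> <body>: add FIRST(<params>) = { ), ], bool }.
From <body> : <term> <term>: add FIRST(<term>) = { ), ], bool }.
From <body> : <elsepart>: add FIRST(<elsepart>) = { ), bool }.
<body> : bool ) contributes {bool}.
Union: FIRST(<body>) = { ), ], bool }.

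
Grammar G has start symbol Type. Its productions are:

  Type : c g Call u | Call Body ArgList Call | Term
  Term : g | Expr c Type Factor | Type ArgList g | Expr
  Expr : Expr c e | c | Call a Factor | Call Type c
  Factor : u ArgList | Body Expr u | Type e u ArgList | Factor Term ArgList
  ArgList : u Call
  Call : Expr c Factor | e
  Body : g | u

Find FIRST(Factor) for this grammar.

Factor : u ArgList contributes {u}.
From Factor : Body Expr u: add FIRST(Body) = { g, u }.
From Factor : Type e u ArgList: add FIRST(Type) = { c, e, g }.
From Factor : Factor Term ArgList: add FIRST(Factor) = { c, e, g, u }.
Union: FIRST(Factor) = { c, e, g, u }.

{ c, e, g, u }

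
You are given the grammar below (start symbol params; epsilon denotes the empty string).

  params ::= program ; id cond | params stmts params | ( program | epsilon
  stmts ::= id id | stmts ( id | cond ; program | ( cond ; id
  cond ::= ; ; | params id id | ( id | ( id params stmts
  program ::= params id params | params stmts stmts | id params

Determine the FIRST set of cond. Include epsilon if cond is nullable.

cond ::= ; ; contributes {;}.
From cond ::= params id id: params nullable, take FIRST(params) ∪ {id} = { (, ;, id }.
cond ::= ( id contributes {(}.
cond ::= ( id params stmts contributes {(}.
Union: FIRST(cond) = { (, ;, id }.

{ (, ;, id }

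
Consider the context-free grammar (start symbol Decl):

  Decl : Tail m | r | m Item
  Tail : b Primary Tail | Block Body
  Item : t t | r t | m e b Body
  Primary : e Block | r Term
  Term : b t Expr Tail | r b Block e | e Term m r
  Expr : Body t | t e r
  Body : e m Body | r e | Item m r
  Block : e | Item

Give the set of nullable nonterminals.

No nonterminal has an empty production or an RHS whose symbols are all nullable.

{ } (none)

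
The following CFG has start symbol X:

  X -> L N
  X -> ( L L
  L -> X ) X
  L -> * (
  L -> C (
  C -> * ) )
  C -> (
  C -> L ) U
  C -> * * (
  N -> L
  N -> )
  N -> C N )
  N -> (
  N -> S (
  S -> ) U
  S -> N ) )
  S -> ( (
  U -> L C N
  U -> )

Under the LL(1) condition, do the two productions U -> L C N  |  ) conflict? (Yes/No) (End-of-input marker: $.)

FIRST(L C N) = { (, * } and FIRST()) = { ) }.
The FIRST sets are disjoint and neither alternative is nullable — no conflict.

No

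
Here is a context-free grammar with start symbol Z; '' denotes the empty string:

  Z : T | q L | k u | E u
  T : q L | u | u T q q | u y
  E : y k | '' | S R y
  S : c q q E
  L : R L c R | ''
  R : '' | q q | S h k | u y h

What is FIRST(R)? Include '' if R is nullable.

R : '' contributes ''.
R : q q contributes {q}.
From R : S h k: add FIRST(S) = { c }.
R : u y h contributes {u}.
Union: FIRST(R) = { c, q, u, '' }.

{ c, q, u, '' }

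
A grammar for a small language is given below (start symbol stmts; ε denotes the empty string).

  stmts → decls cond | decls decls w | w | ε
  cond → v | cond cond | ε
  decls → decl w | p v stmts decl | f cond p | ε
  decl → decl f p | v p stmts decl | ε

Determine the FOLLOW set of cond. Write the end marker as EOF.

In stmts → decls cond: cond is at the end, add FOLLOW(stmts) = { EOF, f, p, v, w }.
In cond → cond cond: add FIRST(cond)\{ε} = { v }.
  Since cond is nullable, also add FOLLOW(cond) = { EOF, f, p, v, w }.
In cond → cond cond: cond is at the end, add FOLLOW(cond) = { EOF, f, p, v, w }.
In decls → f cond p: add FIRST(p) = { p }.
Union: FOLLOW(cond) = { EOF, f, p, v, w }.

{ EOF, f, p, v, w }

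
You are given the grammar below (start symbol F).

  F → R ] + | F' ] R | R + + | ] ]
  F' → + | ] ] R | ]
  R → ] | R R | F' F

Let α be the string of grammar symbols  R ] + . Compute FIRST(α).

{ +, ] }

Add FIRST(R) = { +, ] }; R is not nullable, stop.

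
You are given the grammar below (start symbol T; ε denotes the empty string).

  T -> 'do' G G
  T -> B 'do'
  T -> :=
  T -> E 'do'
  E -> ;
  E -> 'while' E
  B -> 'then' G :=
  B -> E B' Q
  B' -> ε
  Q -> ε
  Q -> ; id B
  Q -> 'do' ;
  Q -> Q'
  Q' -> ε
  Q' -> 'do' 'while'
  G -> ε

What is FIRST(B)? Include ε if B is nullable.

{ 'then', 'while', ; }

B -> 'then' G := contributes {'then'}.
From B -> E B' Q: add FIRST(E) = { 'while', ; }.
Union: FIRST(B) = { 'then', 'while', ; }.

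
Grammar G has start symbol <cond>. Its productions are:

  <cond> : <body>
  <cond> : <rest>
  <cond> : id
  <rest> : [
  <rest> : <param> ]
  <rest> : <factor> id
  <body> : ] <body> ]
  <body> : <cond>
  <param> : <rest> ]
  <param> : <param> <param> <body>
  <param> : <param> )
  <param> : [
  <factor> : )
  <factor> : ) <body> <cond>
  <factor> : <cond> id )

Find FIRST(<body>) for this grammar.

{ ), [, ], id }

<body> : ] <body> ] contributes {]}.
From <body> : <cond>: add FIRST(<cond>) = { ), [, ], id }.
Union: FIRST(<body>) = { ), [, ], id }.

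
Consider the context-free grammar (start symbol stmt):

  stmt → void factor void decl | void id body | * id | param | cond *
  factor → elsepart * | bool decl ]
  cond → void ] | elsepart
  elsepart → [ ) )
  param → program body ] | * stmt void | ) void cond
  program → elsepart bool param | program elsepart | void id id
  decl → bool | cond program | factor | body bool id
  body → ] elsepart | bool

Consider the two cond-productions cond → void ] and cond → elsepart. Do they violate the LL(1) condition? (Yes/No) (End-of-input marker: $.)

No

FIRST(void ]) = { void } and FIRST(elsepart) = { [ }.
The FIRST sets are disjoint and neither alternative is nullable — no conflict.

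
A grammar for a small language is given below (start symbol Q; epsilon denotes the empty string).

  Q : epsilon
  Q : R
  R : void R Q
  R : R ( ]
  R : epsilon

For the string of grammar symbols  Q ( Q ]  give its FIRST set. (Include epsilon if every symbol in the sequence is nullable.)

{ (, void }

Add FIRST(Q)\{epsilon} = { (, void }; Q is nullable, continue.
( is a terminal; add {(} and stop.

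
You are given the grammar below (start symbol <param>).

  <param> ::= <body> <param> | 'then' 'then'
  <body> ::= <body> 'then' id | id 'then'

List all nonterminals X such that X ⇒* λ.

{ } (none)

No nonterminal has an empty production or an RHS whose symbols are all nullable.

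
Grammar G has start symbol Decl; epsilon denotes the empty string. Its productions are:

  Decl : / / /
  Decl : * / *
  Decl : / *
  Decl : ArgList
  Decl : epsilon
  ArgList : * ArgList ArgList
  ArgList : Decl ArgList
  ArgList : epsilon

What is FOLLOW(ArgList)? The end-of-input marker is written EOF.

{ EOF, *, / }

In Decl : ArgList: ArgList is at the end, add FOLLOW(Decl) = { EOF, *, / }.
In ArgList : * ArgList ArgList: add FIRST(ArgList)\{epsilon} = { *, / }.
  Since ArgList is nullable, also add FOLLOW(ArgList) = { EOF, *, / }.
In ArgList : * ArgList ArgList: ArgList is at the end, add FOLLOW(ArgList) = { EOF, *, / }.
In ArgList : Decl ArgList: ArgList is at the end, add FOLLOW(ArgList) = { EOF, *, / }.
Union: FOLLOW(ArgList) = { EOF, *, / }.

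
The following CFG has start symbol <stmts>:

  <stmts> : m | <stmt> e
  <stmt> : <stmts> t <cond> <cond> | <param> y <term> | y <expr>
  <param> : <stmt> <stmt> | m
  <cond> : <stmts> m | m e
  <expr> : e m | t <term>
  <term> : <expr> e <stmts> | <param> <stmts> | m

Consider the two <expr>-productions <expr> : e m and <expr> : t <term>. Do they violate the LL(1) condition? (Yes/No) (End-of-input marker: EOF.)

No

FIRST(e m) = { e } and FIRST(t <term>) = { t }.
The FIRST sets are disjoint and neither alternative is nullable — no conflict.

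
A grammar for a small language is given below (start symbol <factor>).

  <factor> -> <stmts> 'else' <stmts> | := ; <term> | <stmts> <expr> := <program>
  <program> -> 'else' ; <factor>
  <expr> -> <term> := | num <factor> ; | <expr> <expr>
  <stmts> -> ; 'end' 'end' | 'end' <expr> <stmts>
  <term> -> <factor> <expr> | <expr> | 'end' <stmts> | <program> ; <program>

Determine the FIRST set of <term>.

{ 'else', 'end', :=, ;, num }

From <term> -> <factor> <expr>: add FIRST(<factor>) = { 'end', :=, ; }.
From <term> -> <expr>: add FIRST(<expr>) = { 'else', 'end', :=, ;, num }.
<term> -> 'end' <stmts> contributes {'end'}.
From <term> -> <program> ; <program>: add FIRST(<program>) = { 'else' }.
Union: FIRST(<term>) = { 'else', 'end', :=, ;, num }.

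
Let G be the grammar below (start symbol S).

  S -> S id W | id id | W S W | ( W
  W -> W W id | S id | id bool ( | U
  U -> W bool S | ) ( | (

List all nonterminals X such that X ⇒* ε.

{ } (none)

No nonterminal has an empty production or an RHS whose symbols are all nullable.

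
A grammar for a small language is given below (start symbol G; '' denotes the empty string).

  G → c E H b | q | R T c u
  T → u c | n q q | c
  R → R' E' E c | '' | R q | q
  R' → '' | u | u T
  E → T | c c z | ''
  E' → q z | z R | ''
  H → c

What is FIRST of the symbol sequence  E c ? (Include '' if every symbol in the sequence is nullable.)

Add FIRST(E)\{''} = { c, n, u }; E is nullable, continue.
c is a terminal; add {c} and stop.

{ c, n, u }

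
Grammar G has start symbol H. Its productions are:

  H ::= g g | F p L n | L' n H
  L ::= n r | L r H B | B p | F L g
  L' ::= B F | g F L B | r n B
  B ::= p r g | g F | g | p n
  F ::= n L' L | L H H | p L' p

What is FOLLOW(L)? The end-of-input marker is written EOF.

In H ::= F p L n: add FIRST(n) = { n }.
In L ::= L r H B: add FIRST(r H B) = { r }.
In L ::= F L g: add FIRST(g) = { g }.
In L' ::= g F L B: add FIRST(B) = { g, p }.
In F ::= n L' L: L is at the end, add FOLLOW(F) = { g, n, p, r }.
In F ::= L H H: add FIRST(H H) = { g, n, p, r }.
Union: FOLLOW(L) = { g, n, p, r }.

{ g, n, p, r }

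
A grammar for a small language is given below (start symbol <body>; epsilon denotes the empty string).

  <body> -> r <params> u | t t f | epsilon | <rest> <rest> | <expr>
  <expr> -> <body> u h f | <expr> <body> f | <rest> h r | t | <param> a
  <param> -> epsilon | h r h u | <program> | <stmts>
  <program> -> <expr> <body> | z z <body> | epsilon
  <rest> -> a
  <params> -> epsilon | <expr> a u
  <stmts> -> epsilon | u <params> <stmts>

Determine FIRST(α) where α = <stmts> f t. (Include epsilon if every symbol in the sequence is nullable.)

Add FIRST(<stmts>)\{epsilon} = { u }; <stmts> is nullable, continue.
f is a terminal; add {f} and stop.

{ f, u }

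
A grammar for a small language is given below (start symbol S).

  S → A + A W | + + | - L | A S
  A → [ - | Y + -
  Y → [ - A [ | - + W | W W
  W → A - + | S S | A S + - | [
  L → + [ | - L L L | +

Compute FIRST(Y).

Y → [ - A [ contributes {[}.
Y → - + W contributes {-}.
From Y → W W: add FIRST(W) = { +, -, [ }.
Union: FIRST(Y) = { +, -, [ }.

{ +, -, [ }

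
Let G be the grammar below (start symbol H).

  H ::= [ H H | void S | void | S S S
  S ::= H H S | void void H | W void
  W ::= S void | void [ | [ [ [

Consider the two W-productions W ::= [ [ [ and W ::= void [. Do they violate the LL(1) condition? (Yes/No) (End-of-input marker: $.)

FIRST([ [ [) = { [ } and FIRST(void [) = { void }.
The FIRST sets are disjoint and neither alternative is nullable — no conflict.

No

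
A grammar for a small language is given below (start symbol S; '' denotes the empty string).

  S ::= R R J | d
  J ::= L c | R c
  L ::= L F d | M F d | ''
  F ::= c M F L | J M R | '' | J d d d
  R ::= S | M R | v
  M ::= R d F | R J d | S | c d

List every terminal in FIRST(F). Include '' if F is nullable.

{ c, d, v, '' }

F ::= c M F L contributes {c}.
From F ::= J M R: add FIRST(J) = { c, d, v }.
F ::= '' contributes ''.
From F ::= J d d d: add FIRST(J) = { c, d, v }.
Union: FIRST(F) = { c, d, v, '' }.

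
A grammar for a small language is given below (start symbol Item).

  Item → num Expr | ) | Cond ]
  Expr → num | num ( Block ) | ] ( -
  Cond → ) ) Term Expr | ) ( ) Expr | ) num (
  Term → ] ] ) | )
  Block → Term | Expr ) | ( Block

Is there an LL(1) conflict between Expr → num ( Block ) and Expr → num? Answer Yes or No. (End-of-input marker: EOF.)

Yes

FIRST(num ( Block )) = { num } and FIRST(num) = { num }.
Both contain num, so the two alternatives are not disjoint — LL(1) conflict.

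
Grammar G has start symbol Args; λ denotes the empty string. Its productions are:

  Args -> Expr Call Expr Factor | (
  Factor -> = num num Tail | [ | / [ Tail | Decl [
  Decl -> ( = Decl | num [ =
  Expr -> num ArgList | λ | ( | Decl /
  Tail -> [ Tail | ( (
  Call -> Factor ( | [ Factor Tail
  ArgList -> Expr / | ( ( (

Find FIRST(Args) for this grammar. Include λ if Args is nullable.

{ (, /, =, [, num }

From Args -> Expr Call Expr Factor: Expr nullable, take FIRST(Expr) ∪ FIRST(Call) = { (, /, =, [, num }.
Args -> ( contributes {(}.
Union: FIRST(Args) = { (, /, =, [, num }.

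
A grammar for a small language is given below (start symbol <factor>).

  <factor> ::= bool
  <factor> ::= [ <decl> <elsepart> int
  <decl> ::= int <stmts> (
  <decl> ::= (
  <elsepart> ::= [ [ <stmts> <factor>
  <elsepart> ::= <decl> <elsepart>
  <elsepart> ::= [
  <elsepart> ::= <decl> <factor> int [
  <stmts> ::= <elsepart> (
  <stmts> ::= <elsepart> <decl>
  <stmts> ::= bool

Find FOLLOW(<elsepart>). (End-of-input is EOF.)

In <factor> ::= [ <decl> <elsepart> int: add FIRST(int) = { int }.
In <elsepart> ::= <decl> <elsepart>: <elsepart> is at the end, add FOLLOW(<elsepart>) = { (, int }.
In <stmts> ::= <elsepart> (: add FIRST(() = { ( }.
In <stmts> ::= <elsepart> <decl>: add FIRST(<decl>) = { (, int }.
Union: FOLLOW(<elsepart>) = { (, int }.

{ (, int }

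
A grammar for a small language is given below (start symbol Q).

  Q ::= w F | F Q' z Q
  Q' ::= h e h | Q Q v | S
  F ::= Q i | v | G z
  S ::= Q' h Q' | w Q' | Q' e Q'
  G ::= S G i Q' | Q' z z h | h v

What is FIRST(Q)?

{ h, v, w }

Q ::= w F contributes {w}.
From Q ::= F Q' z Q: add FIRST(F) = { h, v, w }.
Union: FIRST(Q) = { h, v, w }.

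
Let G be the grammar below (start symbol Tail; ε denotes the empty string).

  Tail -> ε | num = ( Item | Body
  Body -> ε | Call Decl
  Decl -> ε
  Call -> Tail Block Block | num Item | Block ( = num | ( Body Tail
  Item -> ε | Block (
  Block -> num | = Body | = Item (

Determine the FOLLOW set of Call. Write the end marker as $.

In Body -> Call Decl: add FIRST(Decl)\{ε} = {  }.
  Since Decl is nullable, also add FOLLOW(Body) = { $, (, =, num }.
Union: FOLLOW(Call) = { $, (, =, num }.

{ $, (, =, num }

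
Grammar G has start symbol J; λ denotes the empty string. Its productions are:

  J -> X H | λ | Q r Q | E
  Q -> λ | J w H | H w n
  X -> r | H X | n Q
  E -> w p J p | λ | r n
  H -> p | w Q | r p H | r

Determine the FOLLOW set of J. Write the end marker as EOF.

{ EOF, p, w }

J is the start symbol, so EOF ∈ FOLLOW(J).
In Q -> J w H: add FIRST(w H) = { w }.
In E -> w p J p: add FIRST(p) = { p }.
Union: FOLLOW(J) = { EOF, p, w }.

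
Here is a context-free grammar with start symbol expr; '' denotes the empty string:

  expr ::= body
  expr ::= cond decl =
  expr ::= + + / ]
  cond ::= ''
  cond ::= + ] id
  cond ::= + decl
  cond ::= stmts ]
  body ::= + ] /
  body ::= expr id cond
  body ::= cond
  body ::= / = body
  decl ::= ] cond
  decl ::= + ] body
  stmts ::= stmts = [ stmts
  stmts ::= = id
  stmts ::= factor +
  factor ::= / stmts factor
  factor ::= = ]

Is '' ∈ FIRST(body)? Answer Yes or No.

body ::= cond and each of cond is nullable, so body ⇒* ''.

Yes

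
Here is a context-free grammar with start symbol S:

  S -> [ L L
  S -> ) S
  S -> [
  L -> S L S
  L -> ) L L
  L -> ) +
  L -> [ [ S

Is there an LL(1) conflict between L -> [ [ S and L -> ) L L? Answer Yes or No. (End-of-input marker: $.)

FIRST([ [ S) = { [ } and FIRST() L L) = { ) }.
The FIRST sets are disjoint and neither alternative is nullable — no conflict.

No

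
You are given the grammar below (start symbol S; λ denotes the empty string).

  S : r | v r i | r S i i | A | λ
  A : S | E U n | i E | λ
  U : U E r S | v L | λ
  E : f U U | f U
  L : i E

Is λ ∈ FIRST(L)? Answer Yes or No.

No

Nullable nonterminals: A, S, U.
No production of L has an RHS whose symbols are all nullable, so L is not nullable.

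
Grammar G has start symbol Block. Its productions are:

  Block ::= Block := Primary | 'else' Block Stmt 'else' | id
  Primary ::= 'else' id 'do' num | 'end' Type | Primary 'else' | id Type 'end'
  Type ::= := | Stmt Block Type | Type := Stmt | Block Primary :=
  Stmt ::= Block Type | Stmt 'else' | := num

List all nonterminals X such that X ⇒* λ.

{ } (none)

No nonterminal has an empty production or an RHS whose symbols are all nullable.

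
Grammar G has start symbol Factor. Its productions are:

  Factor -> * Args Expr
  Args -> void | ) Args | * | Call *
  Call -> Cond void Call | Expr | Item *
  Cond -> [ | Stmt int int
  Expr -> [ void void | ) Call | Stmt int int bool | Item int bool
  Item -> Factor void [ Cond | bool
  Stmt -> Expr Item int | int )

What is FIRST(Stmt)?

From Stmt -> Expr Item int: add FIRST(Expr) = { ), *, [, bool, int }.
Stmt -> int ) contributes {int}.
Union: FIRST(Stmt) = { ), *, [, bool, int }.

{ ), *, [, bool, int }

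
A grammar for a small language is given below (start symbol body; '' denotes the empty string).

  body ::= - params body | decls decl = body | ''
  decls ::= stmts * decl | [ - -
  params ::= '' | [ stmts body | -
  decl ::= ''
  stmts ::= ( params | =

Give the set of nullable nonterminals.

{ body, decl, params }

Directly nullable (have an ''-production): body, params, decl.
No other nonterminal has a production whose RHS symbols are all nullable.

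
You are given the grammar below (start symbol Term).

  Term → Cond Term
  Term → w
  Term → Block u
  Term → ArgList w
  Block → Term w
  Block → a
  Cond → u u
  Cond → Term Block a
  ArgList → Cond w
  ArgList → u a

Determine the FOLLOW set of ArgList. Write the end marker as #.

{ w }

In Term → ArgList w: add FIRST(w) = { w }.
Union: FOLLOW(ArgList) = { w }.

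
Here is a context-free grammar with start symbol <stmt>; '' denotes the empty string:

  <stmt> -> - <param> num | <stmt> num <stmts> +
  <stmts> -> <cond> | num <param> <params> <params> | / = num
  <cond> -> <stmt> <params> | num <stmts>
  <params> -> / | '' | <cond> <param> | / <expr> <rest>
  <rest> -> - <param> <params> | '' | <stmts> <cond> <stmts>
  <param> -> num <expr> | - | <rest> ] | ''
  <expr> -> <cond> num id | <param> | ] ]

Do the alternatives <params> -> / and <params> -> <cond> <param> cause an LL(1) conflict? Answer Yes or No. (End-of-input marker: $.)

FIRST(/) = { / } and FIRST(<cond> <param>) = { -, num }.
The FIRST sets are disjoint and neither alternative is nullable — no conflict.

No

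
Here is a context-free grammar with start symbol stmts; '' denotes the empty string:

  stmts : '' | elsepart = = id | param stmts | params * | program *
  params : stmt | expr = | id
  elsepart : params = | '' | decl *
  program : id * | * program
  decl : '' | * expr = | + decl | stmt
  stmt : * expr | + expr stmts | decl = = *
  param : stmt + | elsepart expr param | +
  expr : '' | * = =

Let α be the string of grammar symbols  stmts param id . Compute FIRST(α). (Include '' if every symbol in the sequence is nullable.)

{ *, +, =, id }

Add FIRST(stmts)\{''} = { *, +, =, id }; stmts is nullable, continue.
Add FIRST(param) = { *, +, =, id }; param is not nullable, stop.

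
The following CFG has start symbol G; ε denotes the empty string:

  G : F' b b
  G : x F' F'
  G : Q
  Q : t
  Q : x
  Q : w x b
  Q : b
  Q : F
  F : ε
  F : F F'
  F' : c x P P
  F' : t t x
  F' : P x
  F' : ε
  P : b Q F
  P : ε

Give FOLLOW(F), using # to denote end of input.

{ #, b, c, t, x }

In Q : F: F is at the end, add FOLLOW(Q) = { #, b, c, t, x }.
In F : F F': add FIRST(F')\{ε} = { b, c, t, x }.
  Since F' is nullable, also add FOLLOW(F) = { #, b, c, t, x }.
In P : b Q F: F is at the end, add FOLLOW(P) = { #, b, c, t, x }.
Union: FOLLOW(F) = { #, b, c, t, x }.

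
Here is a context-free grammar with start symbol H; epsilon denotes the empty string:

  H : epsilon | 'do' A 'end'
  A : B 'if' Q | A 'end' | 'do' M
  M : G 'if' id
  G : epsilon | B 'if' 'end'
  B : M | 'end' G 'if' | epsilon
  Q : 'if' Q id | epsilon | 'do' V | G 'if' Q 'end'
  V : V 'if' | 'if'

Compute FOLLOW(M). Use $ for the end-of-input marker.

In A : 'do' M: M is at the end, add FOLLOW(A) = { 'end' }.
In B : M: M is at the end, add FOLLOW(B) = { 'if' }.
Union: FOLLOW(M) = { 'end', 'if' }.

{ 'end', 'if' }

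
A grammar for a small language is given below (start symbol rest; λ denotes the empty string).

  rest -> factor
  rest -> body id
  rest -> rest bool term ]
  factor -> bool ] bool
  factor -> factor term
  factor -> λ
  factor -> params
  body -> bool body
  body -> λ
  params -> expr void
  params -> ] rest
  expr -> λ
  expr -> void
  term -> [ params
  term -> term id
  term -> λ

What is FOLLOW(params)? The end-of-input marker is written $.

In factor -> params: params is at the end, add FOLLOW(factor) = { $, [, ], bool, id }.
In term -> [ params: params is at the end, add FOLLOW(term) = { $, [, ], bool, id }.
Union: FOLLOW(params) = { $, [, ], bool, id }.

{ $, [, ], bool, id }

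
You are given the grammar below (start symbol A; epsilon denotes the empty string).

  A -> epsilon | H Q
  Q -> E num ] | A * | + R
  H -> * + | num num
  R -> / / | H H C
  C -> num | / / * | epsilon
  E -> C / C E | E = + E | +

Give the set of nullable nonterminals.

{ A, C }

Directly nullable (have an epsilon-production): A, C.
No other nonterminal has a production whose RHS symbols are all nullable.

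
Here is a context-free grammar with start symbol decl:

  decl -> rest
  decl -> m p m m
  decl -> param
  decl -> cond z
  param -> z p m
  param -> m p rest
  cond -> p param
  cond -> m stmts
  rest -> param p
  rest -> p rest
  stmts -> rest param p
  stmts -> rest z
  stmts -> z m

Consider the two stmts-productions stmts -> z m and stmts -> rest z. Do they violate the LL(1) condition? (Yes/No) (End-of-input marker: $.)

FIRST(z m) = { z } and FIRST(rest z) = { m, p, z }.
Both contain z, so the two alternatives are not disjoint — LL(1) conflict.

Yes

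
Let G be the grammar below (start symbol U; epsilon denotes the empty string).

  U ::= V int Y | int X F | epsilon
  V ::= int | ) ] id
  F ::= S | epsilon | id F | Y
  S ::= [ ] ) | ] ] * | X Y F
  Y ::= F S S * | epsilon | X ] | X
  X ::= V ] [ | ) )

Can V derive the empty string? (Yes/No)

Nullable nonterminals: F, U, Y.
No production of V has an RHS whose symbols are all nullable, so V is not nullable.

No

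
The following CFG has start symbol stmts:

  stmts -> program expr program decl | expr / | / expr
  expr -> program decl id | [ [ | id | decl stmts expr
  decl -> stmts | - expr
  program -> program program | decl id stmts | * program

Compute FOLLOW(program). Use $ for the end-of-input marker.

In stmts -> program expr program decl: add FIRST(expr program decl) = { *, -, /, [, id }.
In stmts -> program expr program decl: add FIRST(decl) = { *, -, /, [, id }.
In expr -> program decl id: add FIRST(decl id) = { *, -, /, [, id }.
In program -> program program: add FIRST(program) = { *, -, /, [, id }.
In program -> program program: program is at the end, add FOLLOW(program) = { *, -, /, [, id }.
In program -> * program: program is at the end, add FOLLOW(program) = { *, -, /, [, id }.
Union: FOLLOW(program) = { *, -, /, [, id }.

{ *, -, /, [, id }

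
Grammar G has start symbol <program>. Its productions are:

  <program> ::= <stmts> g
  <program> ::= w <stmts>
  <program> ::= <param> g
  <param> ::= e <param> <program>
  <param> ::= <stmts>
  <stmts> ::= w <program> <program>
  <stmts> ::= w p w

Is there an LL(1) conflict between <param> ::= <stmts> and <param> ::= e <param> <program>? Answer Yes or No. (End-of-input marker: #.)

FIRST(<stmts>) = { w } and FIRST(e <param> <program>) = { e }.
The FIRST sets are disjoint and neither alternative is nullable — no conflict.

No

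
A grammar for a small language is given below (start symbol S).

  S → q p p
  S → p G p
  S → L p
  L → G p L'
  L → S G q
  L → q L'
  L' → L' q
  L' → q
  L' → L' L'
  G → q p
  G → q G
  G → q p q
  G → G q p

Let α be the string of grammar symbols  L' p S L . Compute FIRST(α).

Add FIRST(L') = { q }; L' is not nullable, stop.

{ q }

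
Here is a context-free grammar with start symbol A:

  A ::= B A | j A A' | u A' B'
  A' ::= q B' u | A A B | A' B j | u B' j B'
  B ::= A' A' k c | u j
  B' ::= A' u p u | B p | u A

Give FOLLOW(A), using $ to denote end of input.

{ $, j, k, q, u }

A is the start symbol, so $ ∈ FOLLOW(A).
In A ::= B A: A is at the end, add FOLLOW(A) = { $, j, k, q, u }.
In A ::= j A A': add FIRST(A') = { j, q, u }.
In A' ::= A A B: add FIRST(A B) = { j, q, u }.
In A' ::= A A B: add FIRST(B) = { j, q, u }.
In B' ::= u A: A is at the end, add FOLLOW(B') = { $, j, k, q, u }.
Union: FOLLOW(A) = { $, j, k, q, u }.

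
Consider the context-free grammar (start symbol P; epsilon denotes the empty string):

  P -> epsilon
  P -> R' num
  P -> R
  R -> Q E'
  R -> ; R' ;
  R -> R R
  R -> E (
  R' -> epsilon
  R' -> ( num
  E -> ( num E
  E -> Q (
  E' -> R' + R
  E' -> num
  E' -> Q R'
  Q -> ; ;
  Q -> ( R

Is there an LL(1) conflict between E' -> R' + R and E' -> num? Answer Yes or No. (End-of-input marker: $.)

No

FIRST(R' + R) = { (, + } and FIRST(num) = { num }.
The FIRST sets are disjoint and neither alternative is nullable — no conflict.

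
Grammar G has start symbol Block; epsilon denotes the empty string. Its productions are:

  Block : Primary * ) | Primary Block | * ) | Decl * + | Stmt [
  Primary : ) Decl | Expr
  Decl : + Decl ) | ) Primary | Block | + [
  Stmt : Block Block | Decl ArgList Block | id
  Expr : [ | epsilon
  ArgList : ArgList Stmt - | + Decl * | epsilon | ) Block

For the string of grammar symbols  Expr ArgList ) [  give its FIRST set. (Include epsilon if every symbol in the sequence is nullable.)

{ ), *, +, [, id }

Add FIRST(Expr)\{epsilon} = { [ }; Expr is nullable, continue.
Add FIRST(ArgList)\{epsilon} = { ), *, +, [, id }; ArgList is nullable, continue.
) is a terminal; add {)} and stop.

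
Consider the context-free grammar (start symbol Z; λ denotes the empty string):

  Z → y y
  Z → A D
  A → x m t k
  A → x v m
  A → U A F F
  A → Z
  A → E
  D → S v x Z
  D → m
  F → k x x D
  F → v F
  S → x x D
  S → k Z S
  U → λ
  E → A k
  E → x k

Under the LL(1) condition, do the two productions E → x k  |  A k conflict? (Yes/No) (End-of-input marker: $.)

Yes

FIRST(x k) = { x } and FIRST(A k) = { x, y }.
Both contain x, so the two alternatives are not disjoint — LL(1) conflict.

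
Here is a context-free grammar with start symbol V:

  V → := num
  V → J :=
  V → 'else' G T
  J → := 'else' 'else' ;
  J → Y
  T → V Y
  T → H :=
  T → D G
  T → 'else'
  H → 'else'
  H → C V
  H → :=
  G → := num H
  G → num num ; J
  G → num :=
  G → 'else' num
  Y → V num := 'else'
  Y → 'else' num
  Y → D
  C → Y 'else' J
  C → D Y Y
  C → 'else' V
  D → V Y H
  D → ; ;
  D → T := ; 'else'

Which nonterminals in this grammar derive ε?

{ } (none)

No nonterminal has an empty production or an RHS whose symbols are all nullable.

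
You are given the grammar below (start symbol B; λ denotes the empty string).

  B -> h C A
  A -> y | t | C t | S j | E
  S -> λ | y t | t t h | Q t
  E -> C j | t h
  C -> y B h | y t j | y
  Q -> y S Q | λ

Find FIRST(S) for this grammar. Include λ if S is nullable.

S -> λ contributes λ.
S -> y t contributes {y}.
S -> t t h contributes {t}.
From S -> Q t: Q nullable, take FIRST(Q) ∪ {t} = { t, y }.
Union: FIRST(S) = { t, y, λ }.

{ t, y, λ }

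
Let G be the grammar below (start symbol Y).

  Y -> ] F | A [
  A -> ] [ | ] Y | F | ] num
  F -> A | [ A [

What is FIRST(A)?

{ [, ] }

A -> ] [ contributes {]}.
A -> ] Y contributes {]}.
From A -> F: add FIRST(F) = { [, ] }.
A -> ] num contributes {]}.
Union: FIRST(A) = { [, ] }.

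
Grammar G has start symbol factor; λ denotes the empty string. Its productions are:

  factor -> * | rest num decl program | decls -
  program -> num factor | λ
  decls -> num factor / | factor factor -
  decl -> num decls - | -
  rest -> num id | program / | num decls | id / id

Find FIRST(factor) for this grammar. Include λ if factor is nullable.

{ *, /, id, num }

factor -> * contributes {*}.
From factor -> rest num decl program: add FIRST(rest) = { /, id, num }.
From factor -> decls -: add FIRST(decls) = { *, /, id, num }.
Union: FIRST(factor) = { *, /, id, num }.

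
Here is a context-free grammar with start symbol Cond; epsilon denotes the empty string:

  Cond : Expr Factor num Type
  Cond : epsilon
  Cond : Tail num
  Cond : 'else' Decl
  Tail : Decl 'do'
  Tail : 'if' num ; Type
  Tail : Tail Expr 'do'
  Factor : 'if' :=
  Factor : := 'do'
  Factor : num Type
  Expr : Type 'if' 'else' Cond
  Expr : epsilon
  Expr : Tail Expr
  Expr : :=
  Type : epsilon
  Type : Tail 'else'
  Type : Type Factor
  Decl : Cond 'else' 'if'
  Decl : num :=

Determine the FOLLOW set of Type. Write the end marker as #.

{ #, 'do', 'else', 'if', :=, num }

In Cond : Expr Factor num Type: Type is at the end, add FOLLOW(Cond) = { #, 'do', 'else', 'if', :=, num }.
In Tail : 'if' num ; Type: Type is at the end, add FOLLOW(Tail) = { 'do', 'else', 'if', :=, num }.
In Factor : num Type: Type is at the end, add FOLLOW(Factor) = { #, 'do', 'else', 'if', :=, num }.
In Expr : Type 'if' 'else' Cond: add FIRST('if' 'else' Cond) = { 'if' }.
In Type : Type Factor: add FIRST(Factor) = { 'if', :=, num }.
Union: FOLLOW(Type) = { #, 'do', 'else', 'if', :=, num }.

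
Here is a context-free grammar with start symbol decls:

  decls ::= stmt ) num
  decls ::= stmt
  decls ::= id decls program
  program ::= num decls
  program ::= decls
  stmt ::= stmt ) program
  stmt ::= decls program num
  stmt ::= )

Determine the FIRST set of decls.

{ ), id }

From decls ::= stmt ) num: add FIRST(stmt) = { ), id }.
From decls ::= stmt: add FIRST(stmt) = { ), id }.
decls ::= id decls program contributes {id}.
Union: FIRST(decls) = { ), id }.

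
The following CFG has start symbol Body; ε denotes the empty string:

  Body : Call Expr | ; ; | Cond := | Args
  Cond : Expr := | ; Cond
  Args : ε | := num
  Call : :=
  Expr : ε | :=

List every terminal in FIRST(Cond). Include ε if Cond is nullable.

From Cond : Expr :=: Expr nullable, take FIRST(Expr) ∪ {:=} = { := }.
Cond : ; Cond contributes {;}.
Union: FIRST(Cond) = { :=, ; }.

{ :=, ; }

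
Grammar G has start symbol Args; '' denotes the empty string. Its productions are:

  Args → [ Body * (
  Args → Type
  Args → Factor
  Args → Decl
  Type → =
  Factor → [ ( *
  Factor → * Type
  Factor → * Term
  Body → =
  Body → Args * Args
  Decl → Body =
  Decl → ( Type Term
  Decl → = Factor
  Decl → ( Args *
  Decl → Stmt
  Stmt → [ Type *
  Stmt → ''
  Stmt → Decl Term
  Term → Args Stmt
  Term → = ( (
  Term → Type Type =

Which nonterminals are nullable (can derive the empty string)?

{ Args, Decl, Stmt, Term }

Directly nullable (have an ''-production): Stmt.
Term → Args Stmt with every symbol nullable, so Term is nullable.
Args → Decl with every symbol nullable, so Args is nullable.
Decl → Stmt with every symbol nullable, so Decl is nullable.
No other nonterminal has a production whose RHS symbols are all nullable.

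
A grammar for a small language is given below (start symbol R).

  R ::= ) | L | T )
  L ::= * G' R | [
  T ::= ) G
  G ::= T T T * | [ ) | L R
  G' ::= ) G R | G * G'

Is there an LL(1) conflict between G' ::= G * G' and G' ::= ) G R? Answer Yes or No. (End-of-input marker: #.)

Yes

FIRST(G * G') = { ), *, [ } and FIRST() G R) = { ) }.
Both contain ), so the two alternatives are not disjoint — LL(1) conflict.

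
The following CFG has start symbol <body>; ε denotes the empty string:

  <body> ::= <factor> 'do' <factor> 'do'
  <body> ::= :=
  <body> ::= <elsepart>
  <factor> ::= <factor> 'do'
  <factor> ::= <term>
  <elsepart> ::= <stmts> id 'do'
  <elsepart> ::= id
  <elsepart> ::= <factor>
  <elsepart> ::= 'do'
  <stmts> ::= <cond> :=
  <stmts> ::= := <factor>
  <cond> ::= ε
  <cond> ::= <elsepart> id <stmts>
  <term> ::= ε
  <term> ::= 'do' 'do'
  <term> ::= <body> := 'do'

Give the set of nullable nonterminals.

Directly nullable (have an ε-production): <cond>, <term>.
<body> ::= <elsepart> with every symbol nullable, so <body> is nullable.
<elsepart> ::= <factor> with every symbol nullable, so <elsepart> is nullable.
<factor> ::= <term> with every symbol nullable, so <factor> is nullable.
No other nonterminal has a production whose RHS symbols are all nullable.

{ <body>, <cond>, <elsepart>, <factor>, <term> }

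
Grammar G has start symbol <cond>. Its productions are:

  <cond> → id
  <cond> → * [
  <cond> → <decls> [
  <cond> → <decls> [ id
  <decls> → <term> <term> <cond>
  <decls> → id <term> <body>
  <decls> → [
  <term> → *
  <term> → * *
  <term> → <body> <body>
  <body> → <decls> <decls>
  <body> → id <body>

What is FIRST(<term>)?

<term> → * contributes {*}.
<term> → * * contributes {*}.
From <term> → <body> <body>: add FIRST(<body>) = { *, [, id }.
Union: FIRST(<term>) = { *, [, id }.

{ *, [, id }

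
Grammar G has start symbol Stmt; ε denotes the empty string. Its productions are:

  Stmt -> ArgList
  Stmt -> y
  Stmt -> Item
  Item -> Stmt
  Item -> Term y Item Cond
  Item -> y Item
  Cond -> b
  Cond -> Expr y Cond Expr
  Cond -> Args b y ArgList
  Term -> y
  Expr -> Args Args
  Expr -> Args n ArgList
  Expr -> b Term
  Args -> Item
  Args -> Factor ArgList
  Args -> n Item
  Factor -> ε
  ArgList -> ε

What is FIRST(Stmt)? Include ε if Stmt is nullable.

From Stmt -> ArgList: add FIRST(ArgList) = { ε } (including ε since ArgList is nullable).
Stmt -> y contributes {y}.
From Stmt -> Item: add FIRST(Item) = { y, ε } (including ε since Item is nullable).
Union: FIRST(Stmt) = { y, ε }.

{ y, ε }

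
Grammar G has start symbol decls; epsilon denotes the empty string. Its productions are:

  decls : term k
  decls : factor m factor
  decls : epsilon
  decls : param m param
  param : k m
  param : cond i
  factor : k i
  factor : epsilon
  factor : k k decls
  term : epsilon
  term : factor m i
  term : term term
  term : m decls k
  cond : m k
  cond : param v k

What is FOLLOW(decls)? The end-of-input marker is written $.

{ $, k, m }

decls is the start symbol, so $ ∈ FOLLOW(decls).
In factor : k k decls: decls is at the end, add FOLLOW(factor) = { $, k, m }.
In term : m decls k: add FIRST(k) = { k }.
Union: FOLLOW(decls) = { $, k, m }.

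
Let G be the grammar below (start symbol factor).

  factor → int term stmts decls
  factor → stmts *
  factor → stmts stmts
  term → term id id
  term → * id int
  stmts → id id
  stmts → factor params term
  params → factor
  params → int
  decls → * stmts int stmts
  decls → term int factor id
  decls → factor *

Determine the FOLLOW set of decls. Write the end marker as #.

{ #, *, id, int }

In factor → int term stmts decls: decls is at the end, add FOLLOW(factor) = { #, *, id, int }.
Union: FOLLOW(decls) = { #, *, id, int }.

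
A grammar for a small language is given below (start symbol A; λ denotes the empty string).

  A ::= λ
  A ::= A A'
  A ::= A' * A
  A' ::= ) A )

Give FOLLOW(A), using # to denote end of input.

A is the start symbol, so # ∈ FOLLOW(A).
In A ::= A A': add FIRST(A') = { ) }.
In A ::= A' * A: A is at the end, add FOLLOW(A) = { #, ) }.
In A' ::= ) A ): add FIRST()) = { ) }.
Union: FOLLOW(A) = { #, ) }.

{ #, ) }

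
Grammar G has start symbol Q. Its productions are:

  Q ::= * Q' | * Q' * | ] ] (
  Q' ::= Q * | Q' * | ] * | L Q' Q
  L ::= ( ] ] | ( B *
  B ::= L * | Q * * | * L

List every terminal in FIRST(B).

From B ::= L *: add FIRST(L) = { ( }.
From B ::= Q * *: add FIRST(Q) = { *, ] }.
B ::= * L contributes {*}.
Union: FIRST(B) = { (, *, ] }.

{ (, *, ] }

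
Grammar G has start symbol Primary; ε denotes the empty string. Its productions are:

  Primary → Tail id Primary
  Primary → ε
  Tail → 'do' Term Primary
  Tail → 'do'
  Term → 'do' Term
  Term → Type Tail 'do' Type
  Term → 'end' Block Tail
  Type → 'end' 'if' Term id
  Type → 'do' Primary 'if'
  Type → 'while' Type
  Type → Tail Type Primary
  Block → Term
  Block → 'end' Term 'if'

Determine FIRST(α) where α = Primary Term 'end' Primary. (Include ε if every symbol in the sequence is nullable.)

Add FIRST(Primary)\{ε} = { 'do' }; Primary is nullable, continue.
Add FIRST(Term) = { 'do', 'end', 'while' }; Term is not nullable, stop.

{ 'do', 'end', 'while' }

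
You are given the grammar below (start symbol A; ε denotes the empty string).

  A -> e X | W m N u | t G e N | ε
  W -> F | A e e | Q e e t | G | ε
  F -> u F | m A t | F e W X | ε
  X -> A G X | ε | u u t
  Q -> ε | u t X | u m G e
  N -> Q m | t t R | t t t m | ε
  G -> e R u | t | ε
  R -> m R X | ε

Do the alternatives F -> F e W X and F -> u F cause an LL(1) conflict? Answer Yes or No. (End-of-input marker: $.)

Yes

FIRST(F e W X) = { e, m, u } and FIRST(u F) = { u }.
Both contain u, so the two alternatives are not disjoint — LL(1) conflict.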